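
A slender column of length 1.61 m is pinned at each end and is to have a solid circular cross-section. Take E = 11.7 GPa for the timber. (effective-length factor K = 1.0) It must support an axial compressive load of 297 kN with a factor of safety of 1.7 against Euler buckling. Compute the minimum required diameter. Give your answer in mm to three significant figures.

Required P_cr = n·P = 1.7 × 297 = 504.9 kN
L_e = K·L = 1 × 1.61 = 1.610 m
Required I = P_cr·L_e²/(π²E) = 5.049×10^5 × 1.610² / (π² × 1.17×10^10) = 1.133×10^-5 m⁴
I_req = 1.133×10^7 mm⁴
Solid circle: I = πd⁴/64  ⇒  d = (64I/π)^(1/4) = (64×1.133×10^7/π)^(1/4) = 123 mm

d ≈ 123 mm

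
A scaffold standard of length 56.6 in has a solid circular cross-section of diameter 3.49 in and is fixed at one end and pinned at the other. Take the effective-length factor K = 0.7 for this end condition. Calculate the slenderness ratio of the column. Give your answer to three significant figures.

For a solid circle r = d/4 = 3.49/4 = 0.8725 in
L_e = K·L = 0.7 × 56.6 = 39.62 in
λ = L_e / r_min = 39.620 / 0.8725 = 45.4

λ ≈ 45.4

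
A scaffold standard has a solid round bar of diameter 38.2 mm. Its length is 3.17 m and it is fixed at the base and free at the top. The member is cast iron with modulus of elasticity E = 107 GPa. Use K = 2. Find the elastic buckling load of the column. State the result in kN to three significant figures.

I = πd⁴/64 = π×38.2⁴/64 = 1.045×10^5 mm⁴
I = 1.045×10^5 mm⁴ = 1.045×10^-7 m⁴
Effective length L_e = K·L = 2 × 3.17 = 6.340 m
P_cr = π²EI / L_e² = π² × 107×10⁹ × 1.045×10^-7 / 6.340² = 2.746×10^3 N

P_cr ≈ 2.75 kN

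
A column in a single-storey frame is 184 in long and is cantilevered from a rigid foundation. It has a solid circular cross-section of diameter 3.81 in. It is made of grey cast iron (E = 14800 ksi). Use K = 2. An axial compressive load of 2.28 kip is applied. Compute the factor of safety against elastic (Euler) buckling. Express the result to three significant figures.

I = πd⁴/64 = π×3.81⁴/64 = 10.34 in⁴
Effective length L_e = K·L = 2 × 184 = 368.0 in
P_cr = π²EI / L_e² = π² × 14800×10³ × 10.34 / 368.0² = 1.116×10^4 lb
Factor of safety n = P_cr / P = 11.157 / 2.28 = 4.89

n ≈ 4.89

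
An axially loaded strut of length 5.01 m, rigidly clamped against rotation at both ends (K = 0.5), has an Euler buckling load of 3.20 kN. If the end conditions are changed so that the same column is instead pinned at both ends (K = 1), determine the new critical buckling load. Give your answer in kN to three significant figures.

P_cr ≈ 0.800 kN

P_cr ∝ 1/K², so P_cr,new = P_cr,old × (K_old/K_new)² = 3.20 × (0.5/1)²
= 3.20 × 0.2500 = 0.800 kN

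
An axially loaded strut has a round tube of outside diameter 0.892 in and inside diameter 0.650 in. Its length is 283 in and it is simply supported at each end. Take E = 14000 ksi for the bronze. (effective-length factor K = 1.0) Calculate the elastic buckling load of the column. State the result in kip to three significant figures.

P_cr ≈ 0.0385 kip

d_o = 0.892 in, d_i = 0.650 in
I = π(d_o⁴ − d_i⁴)/64 = π(0.892⁴ − 0.6500⁴)/64 = 2.231×10^-2 in⁴
Effective length L_e = K·L = 1 × 283 = 283.0 in
P_cr = π²EI / L_e² = π² × 14000×10³ × 2.231×10^-2 / 283.0² = 38.50 lb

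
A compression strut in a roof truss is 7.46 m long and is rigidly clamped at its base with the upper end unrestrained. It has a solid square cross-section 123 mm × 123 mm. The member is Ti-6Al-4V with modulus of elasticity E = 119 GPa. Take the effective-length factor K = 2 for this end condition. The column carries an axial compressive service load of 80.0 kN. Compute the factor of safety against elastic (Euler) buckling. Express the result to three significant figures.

I = a⁴/12 = 123⁴/12 = 1.907×10^7 mm⁴
I = 1.907×10^7 mm⁴ = 1.907×10^-5 m⁴
Effective length L_e = K·L = 2 × 7.46 = 14.92 m
P_cr = π²EI / L_e² = π² × 119×10⁹ × 1.907×10^-5 / 14.92² = 1.006×10^5 N
Factor of safety n = P_cr / P = 100.63 / 80.0 = 1.26

n ≈ 1.26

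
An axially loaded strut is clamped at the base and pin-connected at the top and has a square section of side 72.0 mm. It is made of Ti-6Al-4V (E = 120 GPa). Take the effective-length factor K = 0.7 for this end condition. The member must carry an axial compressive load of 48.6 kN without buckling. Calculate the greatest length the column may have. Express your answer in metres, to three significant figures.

I = a⁴/12 = 72.0⁴/12 = 2.239×10^6 mm⁴
I = 2.239×10^-6 m⁴
At the buckling limit P_cr = P = 4.860×10^4 N
From P_cr = π²EI/(K·L)²:  L = (1/K)·√(π²EI/P_cr) = (1/0.7)·√(π²×1.20×10^11×2.239×10^-6/4.860×10^4)
L = 10.6 m

L_max ≈ 10.6 m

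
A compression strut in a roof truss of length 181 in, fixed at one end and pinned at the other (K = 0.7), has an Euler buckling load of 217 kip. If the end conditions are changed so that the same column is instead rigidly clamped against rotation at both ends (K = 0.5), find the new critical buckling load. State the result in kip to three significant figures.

P_cr ≈ 425 kip

P_cr ∝ 1/K², so P_cr,new = P_cr,old × (K_old/K_new)² = 217 × (0.7/0.5)²
= 217 × 1.960 = 425 kip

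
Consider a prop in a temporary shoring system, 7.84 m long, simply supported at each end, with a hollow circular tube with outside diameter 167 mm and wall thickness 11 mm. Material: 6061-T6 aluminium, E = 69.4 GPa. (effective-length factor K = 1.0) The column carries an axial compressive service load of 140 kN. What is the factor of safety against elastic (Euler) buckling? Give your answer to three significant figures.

Inner diameter d_i = 167 − 2×11 = 145.0 mm
I = π(d_o⁴ − d_i⁴)/64 = π(167⁴ − 145.0⁴)/64 = 1.648×10^7 mm⁴
I = 1.648×10^7 mm⁴ = 1.648×10^-5 m⁴
Effective length L_e = K·L = 1 × 7.84 = 7.840 m
P_cr = π²EI / L_e² = π² × 69.4×10⁹ × 1.648×10^-5 / 7.840² = 1.837×10^5 N
Factor of safety n = P_cr / P = 183.66 / 140 = 1.31

n ≈ 1.31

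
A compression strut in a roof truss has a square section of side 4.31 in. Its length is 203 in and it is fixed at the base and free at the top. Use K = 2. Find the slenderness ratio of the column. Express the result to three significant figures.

λ ≈ 326

For a square r = a/√12 = 4.31/√12 = 1.244 in
L_e = K·L = 2 × 203 = 406.0 in
λ = L_e / r_min = 406.00 / 1.244 = 326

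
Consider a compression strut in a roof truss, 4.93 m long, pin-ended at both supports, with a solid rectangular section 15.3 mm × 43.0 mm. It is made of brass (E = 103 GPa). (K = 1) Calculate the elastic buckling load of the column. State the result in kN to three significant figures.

P_cr ≈ 0.537 kN

Buckling occurs about the weak axis: I_min = h·b³/12 with b = 15.3 mm (the shorter side).
I_min = 43.0×15.3³/12 = 1.283×10^4 mm⁴
I = 1.283×10^4 mm⁴ = 1.283×10^-8 m⁴
Effective length L_e = K·L = 1 × 4.93 = 4.930 m
P_cr = π²EI / L_e² = π² × 103×10⁹ × 1.283×10^-8 / 4.930² = 536.8 N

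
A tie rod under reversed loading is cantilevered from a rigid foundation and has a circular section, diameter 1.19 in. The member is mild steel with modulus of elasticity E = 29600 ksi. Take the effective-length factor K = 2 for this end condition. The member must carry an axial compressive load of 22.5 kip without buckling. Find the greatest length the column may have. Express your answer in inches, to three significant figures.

I = πd⁴/64 = π×1.19⁴/64 = 9.844×10^-2 in⁴
At the buckling limit P_cr = P = 2.250×10^4 lb
From P_cr = π²EI/(K·L)²:  L = (1/K)·√(π²EI/P_cr) = (1/2)·√(π²×2.96×10^7×9.844×10^-2/2.250×10^4)
L = 17.9 in

L_max ≈ 17.9 in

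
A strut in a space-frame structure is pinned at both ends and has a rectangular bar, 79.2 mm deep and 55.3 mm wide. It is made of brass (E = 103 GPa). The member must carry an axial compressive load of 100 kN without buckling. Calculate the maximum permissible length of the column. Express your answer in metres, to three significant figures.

L_max ≈ 3.37 m

Buckling occurs about the weak axis: I_min = h·b³/12 with b = 55.3 mm (the shorter side).
I_min = 79.2×55.3³/12 = 1.116×10^6 mm⁴
I = 1.116×10^-6 m⁴
At the buckling limit P_cr = P = 1.000×10^5 N
From P_cr = π²EI/(K·L)²:  L = (1/K)·√(π²EI/P_cr) = (1/1)·√(π²×1.03×10^11×1.116×10^-6/1.000×10^5)
L = 3.37 m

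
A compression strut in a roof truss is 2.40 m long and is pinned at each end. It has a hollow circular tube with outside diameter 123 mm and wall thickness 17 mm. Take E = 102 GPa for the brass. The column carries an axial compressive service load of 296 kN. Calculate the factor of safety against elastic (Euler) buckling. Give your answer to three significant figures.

n ≈ 4.82

Inner diameter d_i = 123 − 2×17 = 89.00 mm
I = π(d_o⁴ − d_i⁴)/64 = π(123⁴ − 89.00⁴)/64 = 8.156×10^6 mm⁴
I = 8.156×10^6 mm⁴ = 8.156×10^-6 m⁴
Effective length L_e = K·L = 1 × 2.40 = 2.400 m
P_cr = π²EI / L_e² = π² × 102×10⁹ × 8.156×10^-6 / 2.400² = 1.425×10^6 N
Factor of safety n = P_cr / P = 1425.4 / 296 = 4.82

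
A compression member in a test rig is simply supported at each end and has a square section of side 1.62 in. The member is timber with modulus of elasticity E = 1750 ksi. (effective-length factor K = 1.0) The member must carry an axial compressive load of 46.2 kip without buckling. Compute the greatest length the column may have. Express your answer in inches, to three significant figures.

I = a⁴/12 = 1.62⁴/12 = 0.5740 in⁴
At the buckling limit P_cr = P = 4.620×10^4 lb
From P_cr = π²EI/(K·L)²:  L = (1/K)·√(π²EI/P_cr) = (1/1)·√(π²×1.75×10^6×0.5740/4.620×10^4)
L = 14.6 in

L_max ≈ 14.6 in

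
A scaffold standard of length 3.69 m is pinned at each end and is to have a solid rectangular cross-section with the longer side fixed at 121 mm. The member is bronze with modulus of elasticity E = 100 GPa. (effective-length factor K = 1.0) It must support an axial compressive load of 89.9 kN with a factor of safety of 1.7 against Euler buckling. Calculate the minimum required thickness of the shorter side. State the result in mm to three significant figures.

b ≈ 59.4 mm

Required P_cr = n·P = 1.7 × 89.9 = 152.8 kN
L_e = K·L = 1 × 3.69 = 3.690 m
Required I = P_cr·L_e²/(π²E) = 1.528×10^5 × 3.690² / (π² × 1.00×10^11) = 2.108×10^-6 m⁴
I_req = 2.108×10^6 mm⁴
Rectangle, weak axis: I_min = h·b³/12 with h = 121 mm fixed  ⇒  b = (12I/h)^(1/3) = 59.4 mm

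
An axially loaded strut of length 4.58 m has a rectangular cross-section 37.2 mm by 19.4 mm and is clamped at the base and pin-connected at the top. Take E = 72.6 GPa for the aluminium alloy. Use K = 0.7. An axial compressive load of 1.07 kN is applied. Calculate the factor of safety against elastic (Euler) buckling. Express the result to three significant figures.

Buckling occurs about the weak axis: I_min = h·b³/12 with b = 19.4 mm (the shorter side).
I_min = 37.2×19.4³/12 = 2.263×10^4 mm⁴
I = 2.263×10^4 mm⁴ = 2.263×10^-8 m⁴
Effective length L_e = K·L = 0.7 × 4.58 = 3.206 m
P_cr = π²EI / L_e² = π² × 72.6×10⁹ × 2.263×10^-8 / 3.206² = 1.578×10^3 N
Factor of safety n = P_cr / P = 1.5779 / 1.07 = 1.47

n ≈ 1.47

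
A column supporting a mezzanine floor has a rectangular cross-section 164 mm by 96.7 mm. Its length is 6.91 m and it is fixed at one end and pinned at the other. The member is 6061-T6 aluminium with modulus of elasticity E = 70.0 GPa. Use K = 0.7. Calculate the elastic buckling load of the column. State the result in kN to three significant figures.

Buckling occurs about the weak axis: I_min = h·b³/12 with b = 96.7 mm (the shorter side).
I_min = 164×96.7³/12 = 1.236×10^7 mm⁴
I = 1.236×10^7 mm⁴ = 1.236×10^-5 m⁴
Effective length L_e = K·L = 0.7 × 6.91 = 4.837 m
P_cr = π²EI / L_e² = π² × 70.0×10⁹ × 1.236×10^-5 / 4.837² = 3.649×10^5 N

P_cr ≈ 365 kN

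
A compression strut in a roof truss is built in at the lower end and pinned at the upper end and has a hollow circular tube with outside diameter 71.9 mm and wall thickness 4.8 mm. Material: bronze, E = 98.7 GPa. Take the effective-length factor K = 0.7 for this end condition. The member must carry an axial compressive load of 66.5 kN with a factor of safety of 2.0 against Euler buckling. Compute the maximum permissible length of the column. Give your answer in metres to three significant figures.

L_max ≈ 2.93 m

Inner diameter d_i = 71.9 − 2×4.8 = 62.30 mm
I = π(d_o⁴ − d_i⁴)/64 = π(71.9⁴ − 62.30⁴)/64 = 5.724×10^5 mm⁴
I = 5.724×10^-7 m⁴
Required critical load P_cr = n·P = 2.0 × 66.5 = 133.0 kN = 1.330×10^5 N
From P_cr = π²EI/(K·L)²:  L = (1/K)·√(π²EI/P_cr) = (1/0.7)·√(π²×9.87×10^10×5.724×10^-7/1.330×10^5)
L = 2.93 m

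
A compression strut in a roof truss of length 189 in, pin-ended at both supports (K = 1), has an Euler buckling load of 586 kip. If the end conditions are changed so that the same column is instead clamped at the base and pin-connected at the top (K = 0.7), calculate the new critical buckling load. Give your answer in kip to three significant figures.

P_cr ∝ 1/K², so P_cr,new = P_cr,old × (K_old/K_new)² = 586 × (1/0.7)²
= 586 × 2.041 = 1200 kip

P_cr ≈ 1200 kip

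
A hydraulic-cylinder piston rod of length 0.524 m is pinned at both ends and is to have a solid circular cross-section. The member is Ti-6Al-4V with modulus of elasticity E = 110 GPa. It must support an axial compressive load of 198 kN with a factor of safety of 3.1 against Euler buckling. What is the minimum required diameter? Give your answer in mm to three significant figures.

Required P_cr = n·P = 3.1 × 198 = 613.8 kN
L_e = K·L = 1 × 0.524 = 0.5240 m
Required I = P_cr·L_e²/(π²E) = 6.138×10^5 × 0.5240² / (π² × 1.10×10^11) = 1.552×10^-7 m⁴
I_req = 1.552×10^5 mm⁴
Solid circle: I = πd⁴/64  ⇒  d = (64I/π)^(1/4) = (64×1.552×10^5/π)^(1/4) = 42.2 mm

d ≈ 42.2 mm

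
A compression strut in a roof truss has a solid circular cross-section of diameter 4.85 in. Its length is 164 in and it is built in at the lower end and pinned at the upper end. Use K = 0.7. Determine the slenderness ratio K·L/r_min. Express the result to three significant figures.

λ ≈ 94.7

For a solid circle r = d/4 = 4.85/4 = 1.212 in
L_e = K·L = 0.7 × 164 = 114.8 in
λ = L_e / r_min = 114.80 / 1.212 = 94.7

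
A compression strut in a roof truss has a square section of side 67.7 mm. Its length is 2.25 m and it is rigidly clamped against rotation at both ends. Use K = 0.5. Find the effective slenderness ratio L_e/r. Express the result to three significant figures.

I = a⁴/12 = 67.7⁴/12 = 1.751×10^6 mm⁴
A = 4.583×10^3 mm²;  r_min = √(I/A) = √(1.751×10^6/4.583×10^3) = 19.54 mm
L_e = K·L = 0.5 × 2.25 m = 1.125 m = 1125.0 mm
λ = L_e / r_min = 1125.0 / 19.54 = 57.6

λ ≈ 57.6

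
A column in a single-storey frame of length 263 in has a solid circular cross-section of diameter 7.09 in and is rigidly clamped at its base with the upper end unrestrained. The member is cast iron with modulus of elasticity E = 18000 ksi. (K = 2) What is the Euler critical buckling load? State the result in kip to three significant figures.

I = πd⁴/64 = π×7.09⁴/64 = 124.0 in⁴
Effective length L_e = K·L = 2 × 263 = 526.0 in
P_cr = π²EI / L_e² = π² × 18000×10³ × 124.0 / 526.0² = 7.964×10^4 lb

P_cr ≈ 79.6 kip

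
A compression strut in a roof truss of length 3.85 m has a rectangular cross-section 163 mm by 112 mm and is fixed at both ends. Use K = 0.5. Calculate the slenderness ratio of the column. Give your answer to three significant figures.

For a rectangle r_min = b/√12 = 112/√12 = 32.33 mm
L_e = K·L = 0.5 × 3.85 m = 1.925 m = 1925.0 mm
λ = L_e / r_min = 1925.0 / 32.33 = 59.5

λ ≈ 59.5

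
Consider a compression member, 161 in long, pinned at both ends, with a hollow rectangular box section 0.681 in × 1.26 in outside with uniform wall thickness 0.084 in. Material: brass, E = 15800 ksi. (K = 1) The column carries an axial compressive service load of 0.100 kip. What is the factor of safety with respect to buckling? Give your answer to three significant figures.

n ≈ 1.26

Inner dimensions: h_i = 1.26 − 2×0.084 = 1.092 in, b_i = 0.681 − 2×0.084 = 0.5130 in
Weak-axis I_min = (h_o·b_o³ − h_i·b_i³)/12 with b_o = 0.681, b_i = 0.5130 in (shorter outer/inner sides).
I_min = (1.26×0.681³ − 1.092×0.5130³)/12 = 2.088×10^-2 in⁴
Effective length L_e = K·L = 1 × 161 = 161.0 in
P_cr = π²EI / L_e² = π² × 15800×10³ × 2.088×10^-2 / 161.0² = 125.6 lb
Factor of safety n = P_cr / P = 0.12559 / 0.100 = 1.26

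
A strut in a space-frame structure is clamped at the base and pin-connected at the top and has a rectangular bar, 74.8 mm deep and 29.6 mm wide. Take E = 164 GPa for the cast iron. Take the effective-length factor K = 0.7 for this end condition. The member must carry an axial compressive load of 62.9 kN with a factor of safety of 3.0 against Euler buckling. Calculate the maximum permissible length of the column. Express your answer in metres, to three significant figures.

Buckling occurs about the weak axis: I_min = h·b³/12 with b = 29.6 mm (the shorter side).
I_min = 74.8×29.6³/12 = 1.617×10^5 mm⁴
I = 1.617×10^-7 m⁴
Required critical load P_cr = n·P = 3.0 × 62.9 = 188.7 kN = 1.887×10^5 N
From P_cr = π²EI/(K·L)²:  L = (1/K)·√(π²EI/P_cr) = (1/0.7)·√(π²×1.64×10^11×1.617×10^-7/1.887×10^5)
L = 1.68 m

L_max ≈ 1.68 m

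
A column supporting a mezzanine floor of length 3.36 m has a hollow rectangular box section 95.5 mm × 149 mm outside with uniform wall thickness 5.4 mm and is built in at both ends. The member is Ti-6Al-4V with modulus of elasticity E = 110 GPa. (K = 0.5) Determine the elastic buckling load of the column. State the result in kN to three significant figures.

Inner dimensions: h_i = 149 − 2×5.4 = 138.2 mm, b_i = 95.5 − 2×5.4 = 84.70 mm
Weak-axis I_min = (h_o·b_o³ − h_i·b_i³)/12 with b_o = 95.5, b_i = 84.70 mm (shorter outer/inner sides).
I_min = (149×95.5³ − 138.2×84.70³)/12 = 3.817×10^6 mm⁴
I = 3.817×10^6 mm⁴ = 3.817×10^-6 m⁴
Effective length L_e = K·L = 0.5 × 3.36 = 1.680 m
P_cr = π²EI / L_e² = π² × 110×10⁹ × 3.817×10^-6 / 1.680² = 1.468×10^6 N

P_cr ≈ 1470 kN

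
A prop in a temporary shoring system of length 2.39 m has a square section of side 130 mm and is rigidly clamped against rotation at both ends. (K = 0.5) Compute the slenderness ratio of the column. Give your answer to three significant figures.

λ ≈ 31.8

I = a⁴/12 = 130⁴/12 = 2.380×10^7 mm⁴
A = 1.690×10^4 mm²;  r_min = √(I/A) = √(2.380×10^7/1.690×10^4) = 37.53 mm
L_e = K·L = 0.5 × 2.39 m = 1.195 m = 1195.0 mm
λ = L_e / r_min = 1195.0 / 37.53 = 31.8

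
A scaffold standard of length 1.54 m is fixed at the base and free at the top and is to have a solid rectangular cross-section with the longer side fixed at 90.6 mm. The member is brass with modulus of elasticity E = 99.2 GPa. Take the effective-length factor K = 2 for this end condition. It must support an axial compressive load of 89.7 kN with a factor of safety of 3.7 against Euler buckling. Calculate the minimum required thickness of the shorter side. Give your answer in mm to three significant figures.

Required P_cr = n·P = 3.7 × 89.7 = 331.9 kN
L_e = K·L = 2 × 1.54 = 3.080 m
Required I = P_cr·L_e²/(π²E) = 3.319×10^5 × 3.080² / (π² × 9.92×10^10) = 3.216×10^-6 m⁴
I_req = 3.216×10^6 mm⁴
Rectangle, weak axis: I_min = h·b³/12 with h = 90.6 mm fixed  ⇒  b = (12I/h)^(1/3) = 75.2 mm

b ≈ 75.2 mm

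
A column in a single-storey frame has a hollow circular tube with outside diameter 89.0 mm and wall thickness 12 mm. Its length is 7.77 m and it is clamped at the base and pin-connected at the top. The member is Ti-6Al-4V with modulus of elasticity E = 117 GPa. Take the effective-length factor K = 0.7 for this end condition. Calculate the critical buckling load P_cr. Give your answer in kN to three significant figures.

Inner diameter d_i = 89.0 − 2×12 = 65.00 mm
I = π(d_o⁴ − d_i⁴)/64 = π(89.0⁴ − 65.00⁴)/64 = 2.204×10^6 mm⁴
I = 2.204×10^6 mm⁴ = 2.204×10^-6 m⁴
Effective length L_e = K·L = 0.7 × 7.77 = 5.439 m
P_cr = π²EI / L_e² = π² × 117×10⁹ × 2.204×10^-6 / 5.439² = 8.602×10^4 N

P_cr ≈ 86.0 kN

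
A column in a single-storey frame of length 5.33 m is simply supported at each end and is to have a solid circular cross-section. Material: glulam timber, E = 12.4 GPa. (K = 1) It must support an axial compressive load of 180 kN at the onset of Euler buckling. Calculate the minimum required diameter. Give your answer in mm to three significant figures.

L_e = K·L = 1 × 5.33 = 5.330 m
Required I = P_cr·L_e²/(π²E) = 1.800×10^5 × 5.330² / (π² × 1.24×10^10) = 4.178×10^-5 m⁴
I_req = 4.178×10^7 mm⁴
Solid circle: I = πd⁴/64  ⇒  d = (64I/π)^(1/4) = (64×4.178×10^7/π)^(1/4) = 171 mm

d ≈ 171 mm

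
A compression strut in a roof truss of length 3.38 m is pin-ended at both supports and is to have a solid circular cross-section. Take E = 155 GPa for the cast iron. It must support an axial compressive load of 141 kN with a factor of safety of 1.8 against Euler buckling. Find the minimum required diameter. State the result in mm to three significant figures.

d ≈ 78.8 mm

Required P_cr = n·P = 1.8 × 141 = 253.8 kN
L_e = K·L = 1 × 3.38 = 3.380 m
Required I = P_cr·L_e²/(π²E) = 2.538×10^5 × 3.380² / (π² × 1.55×10^11) = 1.895×10^-6 m⁴
I_req = 1.895×10^6 mm⁴
Solid circle: I = πd⁴/64  ⇒  d = (64I/π)^(1/4) = (64×1.895×10^6/π)^(1/4) = 78.8 mm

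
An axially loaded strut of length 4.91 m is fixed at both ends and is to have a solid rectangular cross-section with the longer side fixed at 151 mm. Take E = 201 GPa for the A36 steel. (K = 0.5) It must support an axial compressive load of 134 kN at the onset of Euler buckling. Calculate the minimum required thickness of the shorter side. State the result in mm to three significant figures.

L_e = K·L = 0.5 × 4.91 = 2.455 m
Required I = P_cr·L_e²/(π²E) = 1.340×10^5 × 2.455² / (π² × 2.01×10^11) = 4.071×10^-7 m⁴
I_req = 4.071×10^5 mm⁴
Rectangle, weak axis: I_min = h·b³/12 with h = 151 mm fixed  ⇒  b = (12I/h)^(1/3) = 31.9 mm

b ≈ 31.9 mm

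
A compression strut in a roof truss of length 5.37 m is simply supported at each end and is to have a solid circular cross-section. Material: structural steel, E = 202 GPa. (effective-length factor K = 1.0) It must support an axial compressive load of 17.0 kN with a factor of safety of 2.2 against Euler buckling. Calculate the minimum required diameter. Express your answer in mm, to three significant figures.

d ≈ 57.6 mm

Required P_cr = n·P = 2.2 × 17.0 = 37.40 kN
L_e = K·L = 1 × 5.37 = 5.370 m
Required I = P_cr·L_e²/(π²E) = 3.740×10^4 × 5.370² / (π² × 2.02×10^11) = 5.410×10^-7 m⁴
I_req = 5.410×10^5 mm⁴
Solid circle: I = πd⁴/64  ⇒  d = (64I/π)^(1/4) = (64×5.410×10^5/π)^(1/4) = 57.6 mm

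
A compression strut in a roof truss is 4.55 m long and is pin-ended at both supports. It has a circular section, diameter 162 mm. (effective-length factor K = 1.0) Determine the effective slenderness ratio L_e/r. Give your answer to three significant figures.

λ ≈ 112

For a solid circle r = d/4 = 162/4 = 40.50 mm
L_e = K·L = 1 × 4.55 m = 4.550 m = 4550.0 mm
λ = L_e / r_min = 4550.0 / 40.50 = 112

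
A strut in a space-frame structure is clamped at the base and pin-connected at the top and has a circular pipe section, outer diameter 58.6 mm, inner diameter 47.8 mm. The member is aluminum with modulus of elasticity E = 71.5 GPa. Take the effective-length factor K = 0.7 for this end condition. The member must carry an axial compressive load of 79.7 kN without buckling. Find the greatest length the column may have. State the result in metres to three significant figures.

L_max ≈ 2.41 m

d_o = 58.6 mm, d_i = 47.8 mm
I = π(d_o⁴ − d_i⁴)/64 = π(58.6⁴ − 47.80⁴)/64 = 3.226×10^5 mm⁴
I = 3.226×10^-7 m⁴
At the buckling limit P_cr = P = 7.970×10^4 N
From P_cr = π²EI/(K·L)²:  L = (1/K)·√(π²EI/P_cr) = (1/0.7)·√(π²×7.15×10^10×3.226×10^-7/7.970×10^4)
L = 2.41 m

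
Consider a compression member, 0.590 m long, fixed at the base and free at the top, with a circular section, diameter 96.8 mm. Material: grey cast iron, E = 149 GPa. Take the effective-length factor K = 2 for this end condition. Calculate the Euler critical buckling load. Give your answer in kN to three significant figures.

P_cr ≈ 4550 kN

I = πd⁴/64 = π×96.8⁴/64 = 4.310×10^6 mm⁴
I = 4.310×10^6 mm⁴ = 4.310×10^-6 m⁴
Effective length L_e = K·L = 2 × 0.590 = 1.180 m
P_cr = π²EI / L_e² = π² × 149×10⁹ × 4.310×10^-6 / 1.180² = 4.552×10^6 N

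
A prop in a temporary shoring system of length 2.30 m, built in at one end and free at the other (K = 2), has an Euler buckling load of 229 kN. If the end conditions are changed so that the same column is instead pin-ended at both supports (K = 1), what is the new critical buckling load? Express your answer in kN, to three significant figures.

P_cr ≈ 916 kN

P_cr ∝ 1/K², so P_cr,new = P_cr,old × (K_old/K_new)² = 229 × (2/1)²
= 229 × 4.000 = 916 kN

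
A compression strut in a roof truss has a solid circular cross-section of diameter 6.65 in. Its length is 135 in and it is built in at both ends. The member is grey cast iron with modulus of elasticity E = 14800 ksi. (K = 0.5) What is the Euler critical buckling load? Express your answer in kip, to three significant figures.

I = πd⁴/64 = π×6.65⁴/64 = 96.00 in⁴
Effective length L_e = K·L = 0.5 × 135 = 67.50 in
P_cr = π²EI / L_e² = π² × 14800×10³ × 96.00 / 67.50² = 3.078×10^6 lb

P_cr ≈ 3080 kip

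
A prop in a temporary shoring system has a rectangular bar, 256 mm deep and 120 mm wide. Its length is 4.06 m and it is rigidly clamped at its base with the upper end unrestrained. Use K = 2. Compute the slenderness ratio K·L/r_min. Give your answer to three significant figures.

λ ≈ 234

For a rectangle r_min = b/√12 = 120/√12 = 34.64 mm
L_e = K·L = 2 × 4.06 m = 8.120 m = 8120.0 mm
λ = L_e / r_min = 8120.0 / 34.64 = 234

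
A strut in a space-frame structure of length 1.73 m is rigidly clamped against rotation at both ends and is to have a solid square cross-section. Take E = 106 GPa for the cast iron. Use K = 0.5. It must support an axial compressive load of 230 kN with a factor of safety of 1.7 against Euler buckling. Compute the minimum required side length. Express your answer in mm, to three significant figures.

a ≈ 42.8 mm

Required P_cr = n·P = 1.7 × 230 = 391.0 kN
L_e = K·L = 0.5 × 1.73 = 0.8650 m
Required I = P_cr·L_e²/(π²E) = 3.910×10^5 × 0.8650² / (π² × 1.06×10^11) = 2.796×10^-7 m⁴
I_req = 2.796×10^5 mm⁴
Solid square: I = a⁴/12  ⇒  a = (12I)^(1/4) = (12×2.796×10^5)^(1/4) = 42.8 mm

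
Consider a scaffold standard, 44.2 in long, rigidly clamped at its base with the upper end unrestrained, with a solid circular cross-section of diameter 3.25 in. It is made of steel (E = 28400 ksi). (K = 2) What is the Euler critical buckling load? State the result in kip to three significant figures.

P_cr ≈ 196 kip

I = πd⁴/64 = π×3.25⁴/64 = 5.477 in⁴
Effective length L_e = K·L = 2 × 44.2 = 88.40 in
P_cr = π²EI / L_e² = π² × 28400×10³ × 5.477 / 88.40² = 1.964×10^5 lb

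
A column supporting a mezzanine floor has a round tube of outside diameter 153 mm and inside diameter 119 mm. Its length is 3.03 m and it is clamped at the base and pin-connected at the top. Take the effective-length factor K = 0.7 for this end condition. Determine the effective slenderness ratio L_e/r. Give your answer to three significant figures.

d_o = 153 mm, d_i = 119 mm
I = π(d_o⁴ − d_i⁴)/64 = π(153⁴ − 119.0⁴)/64 = 1.706×10^7 mm⁴
A = 7.263×10^3 mm²;  r_min = √(I/A) = √(1.706×10^7/7.263×10^3) = 48.46 mm
L_e = K·L = 0.7 × 3.03 m = 2.121 m = 2121.0 mm
λ = L_e / r_min = 2121.0 / 48.46 = 43.8

λ ≈ 43.8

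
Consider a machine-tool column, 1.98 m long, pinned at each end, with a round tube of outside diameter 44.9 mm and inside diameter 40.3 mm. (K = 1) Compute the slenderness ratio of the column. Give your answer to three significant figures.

λ ≈ 131

d_o = 44.9 mm, d_i = 40.3 mm
I = π(d_o⁴ − d_i⁴)/64 = π(44.9⁴ − 40.30⁴)/64 = 7.003×10^4 mm⁴
A = 307.8 mm²;  r_min = √(I/A) = √(7.003×10^4/307.8) = 15.08 mm
L_e = K·L = 1 × 1.98 m = 1.980 m = 1980.0 mm
λ = L_e / r_min = 1980.0 / 15.08 = 131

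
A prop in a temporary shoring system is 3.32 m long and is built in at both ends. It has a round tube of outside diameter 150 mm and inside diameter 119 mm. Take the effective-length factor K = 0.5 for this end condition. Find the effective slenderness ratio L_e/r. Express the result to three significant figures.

d_o = 150 mm, d_i = 119 mm
I = π(d_o⁴ − d_i⁴)/64 = π(150⁴ − 119.0⁴)/64 = 1.501×10^7 mm⁴
A = 6.549×10^3 mm²;  r_min = √(I/A) = √(1.501×10^7/6.549×10^3) = 47.87 mm
L_e = K·L = 0.5 × 3.32 m = 1.660 m = 1660.0 mm
λ = L_e / r_min = 1660.0 / 47.87 = 34.7

λ ≈ 34.7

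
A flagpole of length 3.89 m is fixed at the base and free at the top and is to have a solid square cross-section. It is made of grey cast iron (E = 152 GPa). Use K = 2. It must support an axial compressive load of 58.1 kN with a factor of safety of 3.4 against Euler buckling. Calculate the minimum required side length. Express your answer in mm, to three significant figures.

Required P_cr = n·P = 3.4 × 58.1 = 197.5 kN
L_e = K·L = 2 × 3.89 = 7.780 m
Required I = P_cr·L_e²/(π²E) = 1.975×10^5 × 7.780² / (π² × 1.52×10^11) = 7.970×10^-6 m⁴
I_req = 7.970×10^6 mm⁴
Solid square: I = a⁴/12  ⇒  a = (12I)^(1/4) = (12×7.970×10^6)^(1/4) = 98.9 mm

a ≈ 98.9 mm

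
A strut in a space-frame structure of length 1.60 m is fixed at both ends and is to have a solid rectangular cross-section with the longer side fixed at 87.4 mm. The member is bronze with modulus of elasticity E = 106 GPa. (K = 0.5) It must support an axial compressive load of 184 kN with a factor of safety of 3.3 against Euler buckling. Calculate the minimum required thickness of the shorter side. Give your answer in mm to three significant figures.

b ≈ 37.1 mm

Required P_cr = n·P = 3.3 × 184 = 607.2 kN
L_e = K·L = 0.5 × 1.60 = 0.8000 m
Required I = P_cr·L_e²/(π²E) = 6.072×10^5 × 0.8000² / (π² × 1.06×10^11) = 3.715×10^-7 m⁴
I_req = 3.715×10^5 mm⁴
Rectangle, weak axis: I_min = h·b³/12 with h = 87.4 mm fixed  ⇒  b = (12I/h)^(1/3) = 37.1 mm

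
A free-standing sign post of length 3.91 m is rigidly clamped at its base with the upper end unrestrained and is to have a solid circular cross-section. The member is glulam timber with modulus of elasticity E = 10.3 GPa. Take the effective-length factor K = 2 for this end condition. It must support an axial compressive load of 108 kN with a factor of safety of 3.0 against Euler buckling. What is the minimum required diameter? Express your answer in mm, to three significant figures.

Required P_cr = n·P = 3.0 × 108 = 324.0 kN
L_e = K·L = 2 × 3.91 = 7.820 m
Required I = P_cr·L_e²/(π²E) = 3.240×10^5 × 7.820² / (π² × 1.03×10^10) = 1.949×10^-4 m⁴
I_req = 1.949×10^8 mm⁴
Solid circle: I = πd⁴/64  ⇒  d = (64I/π)^(1/4) = (64×1.949×10^8/π)^(1/4) = 251 mm

d ≈ 251 mm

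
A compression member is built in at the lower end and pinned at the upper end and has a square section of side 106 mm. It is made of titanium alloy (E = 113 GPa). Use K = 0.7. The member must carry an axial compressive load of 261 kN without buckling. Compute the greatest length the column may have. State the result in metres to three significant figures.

L_max ≈ 9.58 m

I = a⁴/12 = 106⁴/12 = 1.052×10^7 mm⁴
I = 1.052×10^-5 m⁴
At the buckling limit P_cr = P = 2.610×10^5 N
From P_cr = π²EI/(K·L)²:  L = (1/K)·√(π²EI/P_cr) = (1/0.7)·√(π²×1.13×10^11×1.052×10^-5/2.610×10^5)
L = 9.58 m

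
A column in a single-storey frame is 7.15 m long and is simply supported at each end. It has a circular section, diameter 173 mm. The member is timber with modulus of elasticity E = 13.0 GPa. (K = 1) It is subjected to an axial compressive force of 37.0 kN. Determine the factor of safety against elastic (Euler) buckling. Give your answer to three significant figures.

I = πd⁴/64 = π×173⁴/64 = 4.397×10^7 mm⁴
I = 4.397×10^7 mm⁴ = 4.397×10^-5 m⁴
Effective length L_e = K·L = 1 × 7.15 = 7.150 m
P_cr = π²EI / L_e² = π² × 13.0×10⁹ × 4.397×10^-5 / 7.150² = 1.104×10^5 N
Factor of safety n = P_cr / P = 110.35 / 37.0 = 2.98

n ≈ 2.98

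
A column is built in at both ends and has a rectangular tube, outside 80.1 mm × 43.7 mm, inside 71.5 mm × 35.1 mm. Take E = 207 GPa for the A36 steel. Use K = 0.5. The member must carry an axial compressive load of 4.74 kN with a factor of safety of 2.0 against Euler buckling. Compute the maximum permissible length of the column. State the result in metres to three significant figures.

Weak-axis I_min = (h_o·b_o³ − h_i·b_i³)/12 with b_o = 43.7, b_i = 35.10 mm (shorter outer/inner sides).
I_min = (80.1×43.7³ − 71.50×35.10³)/12 = 2.994×10^5 mm⁴
I = 2.994×10^-7 m⁴
Required critical load P_cr = n·P = 2.0 × 4.74 = 9.480 kN = 9.480×10^3 N
From P_cr = π²EI/(K·L)²:  L = (1/K)·√(π²EI/P_cr) = (1/0.5)·√(π²×2.07×10^11×2.994×10^-7/9.480×10^3)
L = 16.1 m

L_max ≈ 16.1 m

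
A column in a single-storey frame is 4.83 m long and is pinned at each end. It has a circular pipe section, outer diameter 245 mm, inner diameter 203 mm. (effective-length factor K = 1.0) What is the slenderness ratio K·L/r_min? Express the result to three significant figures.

d_o = 245 mm, d_i = 203 mm
I = π(d_o⁴ − d_i⁴)/64 = π(245⁴ − 203.0⁴)/64 = 9.350×10^7 mm⁴
A = 1.478×10^4 mm²;  r_min = √(I/A) = √(9.350×10^7/1.478×10^4) = 79.54 mm
L_e = K·L = 1 × 4.83 m = 4.830 m = 4830.0 mm
λ = L_e / r_min = 4830.0 / 79.54 = 60.7

λ ≈ 60.7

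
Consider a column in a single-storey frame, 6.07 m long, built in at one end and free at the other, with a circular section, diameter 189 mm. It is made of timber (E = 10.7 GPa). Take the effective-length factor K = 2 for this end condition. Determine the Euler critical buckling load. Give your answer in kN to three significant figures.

I = πd⁴/64 = π×189⁴/64 = 6.264×10^7 mm⁴
I = 6.264×10^7 mm⁴ = 6.264×10^-5 m⁴
Effective length L_e = K·L = 2 × 6.07 = 12.14 m
P_cr = π²EI / L_e² = π² × 10.7×10⁹ × 6.264×10^-5 / 12.14² = 4.488×10^4 N

P_cr ≈ 44.9 kN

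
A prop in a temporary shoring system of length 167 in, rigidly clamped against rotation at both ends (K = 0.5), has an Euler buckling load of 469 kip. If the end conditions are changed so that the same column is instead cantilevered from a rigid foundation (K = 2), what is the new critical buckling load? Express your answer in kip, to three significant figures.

P_cr ∝ 1/K², so P_cr,new = P_cr,old × (K_old/K_new)² = 469 × (0.5/2)²
= 469 × 0.06250 = 29.3 kip

P_cr ≈ 29.3 kip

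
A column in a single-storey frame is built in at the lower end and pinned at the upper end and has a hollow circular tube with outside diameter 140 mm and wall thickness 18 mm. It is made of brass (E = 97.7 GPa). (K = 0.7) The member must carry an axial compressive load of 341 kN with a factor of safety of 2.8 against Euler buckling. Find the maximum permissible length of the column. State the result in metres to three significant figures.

L_max ≈ 5.20 m

Inner diameter d_i = 140 − 2×18 = 104.0 mm
I = π(d_o⁴ − d_i⁴)/64 = π(140⁴ − 104.0⁴)/64 = 1.311×10^7 mm⁴
I = 1.311×10^-5 m⁴
Required critical load P_cr = n·P = 2.8 × 341 = 954.8 kN = 9.548×10^5 N
From P_cr = π²EI/(K·L)²:  L = (1/K)·√(π²EI/P_cr) = (1/0.7)·√(π²×9.77×10^10×1.311×10^-5/9.548×10^5)
L = 5.20 m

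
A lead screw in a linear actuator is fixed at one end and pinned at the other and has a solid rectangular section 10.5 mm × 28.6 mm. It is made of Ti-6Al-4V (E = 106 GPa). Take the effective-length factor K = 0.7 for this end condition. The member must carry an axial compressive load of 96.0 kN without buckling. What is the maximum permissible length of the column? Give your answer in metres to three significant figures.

Buckling occurs about the weak axis: I_min = h·b³/12 with b = 10.5 mm (the shorter side).
I_min = 28.6×10.5³/12 = 2.759×10^3 mm⁴
I = 2.759×10^-9 m⁴
At the buckling limit P_cr = P = 9.600×10^4 N
From P_cr = π²EI/(K·L)²:  L = (1/K)·√(π²EI/P_cr) = (1/0.7)·√(π²×1.06×10^11×2.759×10^-9/9.600×10^4)
L = 0.248 m

L_max ≈ 0.248 m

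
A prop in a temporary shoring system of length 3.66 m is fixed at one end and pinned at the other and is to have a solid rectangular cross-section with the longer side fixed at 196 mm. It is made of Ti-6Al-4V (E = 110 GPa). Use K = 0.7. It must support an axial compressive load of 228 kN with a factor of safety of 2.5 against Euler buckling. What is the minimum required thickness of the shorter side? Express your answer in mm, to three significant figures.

b ≈ 59.5 mm

Required P_cr = n·P = 2.5 × 228 = 570.0 kN
L_e = K·L = 0.7 × 3.66 = 2.562 m
Required I = P_cr·L_e²/(π²E) = 5.700×10^5 × 2.562² / (π² × 1.10×10^11) = 3.446×10^-6 m⁴
I_req = 3.446×10^6 mm⁴
Rectangle, weak axis: I_min = h·b³/12 with h = 196 mm fixed  ⇒  b = (12I/h)^(1/3) = 59.5 mm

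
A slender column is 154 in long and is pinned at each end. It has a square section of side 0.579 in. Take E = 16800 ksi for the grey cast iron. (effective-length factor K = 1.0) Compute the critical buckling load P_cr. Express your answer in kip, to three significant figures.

I = a⁴/12 = 0.579⁴/12 = 9.366×10^-3 in⁴
Effective length L_e = K·L = 1 × 154 = 154.0 in
P_cr = π²EI / L_e² = π² × 16800×10³ × 9.366×10^-3 / 154.0² = 65.48 lb

P_cr ≈ 0.0655 kip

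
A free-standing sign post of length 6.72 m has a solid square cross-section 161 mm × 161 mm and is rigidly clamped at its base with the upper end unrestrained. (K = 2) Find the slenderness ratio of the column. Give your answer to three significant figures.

For a square r = a/√12 = 161/√12 = 46.48 mm
L_e = K·L = 2 × 6.72 m = 13.44 m = 13440 mm
λ = L_e / r_min = 13440 / 46.48 = 289

λ ≈ 289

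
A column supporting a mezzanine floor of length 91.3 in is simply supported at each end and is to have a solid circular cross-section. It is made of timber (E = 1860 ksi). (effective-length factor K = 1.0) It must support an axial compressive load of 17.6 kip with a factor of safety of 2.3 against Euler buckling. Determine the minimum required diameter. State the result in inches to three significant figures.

d ≈ 4.40 in

Required P_cr = n·P = 2.3 × 17.6 = 40.48 kip
L_e = K·L = 1 × 91.3 = 91.30 in
Required I = P_cr·L_e²/(π²E) = 4.048×10^4 × 91.30² / (π² × 1.86×10^6) = 18.38 in⁴
Solid circle: I = πd⁴/64  ⇒  d = (64I/π)^(1/4) = (64×18.38/π)^(1/4) = 4.40 in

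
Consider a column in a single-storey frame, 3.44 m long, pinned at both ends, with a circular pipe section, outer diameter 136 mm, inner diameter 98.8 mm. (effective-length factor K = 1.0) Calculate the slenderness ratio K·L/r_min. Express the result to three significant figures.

d_o = 136 mm, d_i = 98.8 mm
I = π(d_o⁴ − d_i⁴)/64 = π(136⁴ − 98.80⁴)/64 = 1.212×10^7 mm⁴
A = 6.860×10^3 mm²;  r_min = √(I/A) = √(1.212×10^7/6.860×10^3) = 42.02 mm
L_e = K·L = 1 × 3.44 m = 3.440 m = 3440.0 mm
λ = L_e / r_min = 3440.0 / 42.02 = 81.9

λ ≈ 81.9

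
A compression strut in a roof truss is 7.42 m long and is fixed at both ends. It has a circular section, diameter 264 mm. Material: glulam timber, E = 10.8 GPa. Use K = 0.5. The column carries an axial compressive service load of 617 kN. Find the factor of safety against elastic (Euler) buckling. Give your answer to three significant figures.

I = πd⁴/64 = π×264⁴/64 = 2.384×10^8 mm⁴
I = 2.384×10^8 mm⁴ = 2.384×10^-4 m⁴
Effective length L_e = K·L = 0.5 × 7.42 = 3.710 m
P_cr = π²EI / L_e² = π² × 10.8×10⁹ × 2.384×10^-4 / 3.710² = 1.847×10^6 N
Factor of safety n = P_cr / P = 1846.6 / 617 = 2.99

n ≈ 2.99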